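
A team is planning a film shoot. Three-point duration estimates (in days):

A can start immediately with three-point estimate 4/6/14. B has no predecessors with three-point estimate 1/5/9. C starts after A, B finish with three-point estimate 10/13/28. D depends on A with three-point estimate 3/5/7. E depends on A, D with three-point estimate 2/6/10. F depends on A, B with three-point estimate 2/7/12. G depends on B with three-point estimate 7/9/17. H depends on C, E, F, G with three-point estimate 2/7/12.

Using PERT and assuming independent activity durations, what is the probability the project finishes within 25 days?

te_A = (4 + 4·6 + 14)/6 = 42/6 = 7; σ²_A = ((14−4)/6)² = 2.778
te_B = (1 + 4·5 + 9)/6 = 30/6 = 5; σ²_B = ((9−1)/6)² = 1.778
te_C = (10 + 4·13 + 28)/6 = 90/6 = 15; σ²_C = ((28−10)/6)² = 9.000
te_D = (3 + 4·5 + 7)/6 = 30/6 = 5; σ²_D = ((7−3)/6)² = 0.444
te_E = (2 + 4·6 + 10)/6 = 36/6 = 6; σ²_E = ((10−2)/6)² = 1.778
te_F = (2 + 4·7 + 12)/6 = 42/6 = 7; σ²_F = ((12−2)/6)² = 2.778
te_G = (7 + 4·9 + 17)/6 = 60/6 = 10; σ²_G = ((17−7)/6)² = 2.778
te_H = (2 + 4·7 + 12)/6 = 42/6 = 7; σ²_H = ((12−2)/6)² = 2.778

Forward pass:
ES_A = 0; EF_A = 7
ES_B = 0; EF_B = 5
ES_C = max(EF_A=7, EF_B=5) = 7; EF_C = 7+15 = 22
ES_D = 7; EF_D = 7+5 = 12
ES_E = max(EF_A=7, EF_D=12) = 12; EF_E = 12+6 = 18
ES_F = max(EF_A=7, EF_B=5) = 7; EF_F = 7+7 = 14
ES_G = 5; EF_G = 5+10 = 15
ES_H = max(EF_C=22, EF_E=18, EF_F=14, EF_G=15) = 22; EF_H = 22+7 = 29
Expected project duration μ = 29 days. Critical path: A → C → H.

Variance along critical path = 2.778 + 9.000 + 2.778 = 14.556; σ = √14.556 = 3.815 days.
Z = (25 − 29) / 3.815 = -1.048
P(T ≤ 25) = Φ(-1.048) ≈ 0.147

0.147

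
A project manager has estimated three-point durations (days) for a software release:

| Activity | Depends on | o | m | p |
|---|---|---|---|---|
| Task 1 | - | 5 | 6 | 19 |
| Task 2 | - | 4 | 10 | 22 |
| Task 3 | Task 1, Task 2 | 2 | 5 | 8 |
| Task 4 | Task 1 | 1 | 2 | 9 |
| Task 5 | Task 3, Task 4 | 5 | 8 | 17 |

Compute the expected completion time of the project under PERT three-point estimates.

25 days

te_Task 1 = (5 + 4·6 + 19)/6 = 48/6 = 8
te_Task 2 = (4 + 4·10 + 22)/6 = 66/6 = 11
te_Task 3 = (2 + 4·5 + 8)/6 = 30/6 = 5
te_Task 4 = (1 + 4·2 + 9)/6 = 18/6 = 3
te_Task 5 = (5 + 4·8 + 17)/6 = 54/6 = 9

Forward pass:
ES_Task 1 = 0; EF_Task 1 = 8
ES_Task 2 = 0; EF_Task 2 = 11
ES_Task 3 = max(EF_Task 1=8, EF_Task 2=11) = 11; EF_Task 3 = 11+5 = 16
ES_Task 4 = 8; EF_Task 4 = 8+3 = 11
ES_Task 5 = max(EF_Task 3=16, EF_Task 4=11) = 16; EF_Task 5 = 16+9 = 25
Expected project duration μ = 25 days. Critical path: Task 2 → Task 3 → Task 5.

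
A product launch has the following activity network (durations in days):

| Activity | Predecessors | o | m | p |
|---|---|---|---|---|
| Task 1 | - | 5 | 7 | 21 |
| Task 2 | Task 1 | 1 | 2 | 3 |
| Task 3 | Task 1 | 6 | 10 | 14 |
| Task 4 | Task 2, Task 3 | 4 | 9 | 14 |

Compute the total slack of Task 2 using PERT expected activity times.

8 days

te_Task 1 = (5 + 4·7 + 21)/6 = 54/6 = 9
te_Task 2 = (1 + 4·2 + 3)/6 = 12/6 = 2
te_Task 3 = (6 + 4·10 + 14)/6 = 60/6 = 10
te_Task 4 = (4 + 4·9 + 14)/6 = 54/6 = 9

Forward pass:
ES_Task 1 = 0; EF_Task 1 = 9
ES_Task 2 = 9; EF_Task 2 = 9+2 = 11
ES_Task 3 = 9; EF_Task 3 = 9+10 = 19
ES_Task 4 = max(EF_Task 2=11, EF_Task 3=19) = 19; EF_Task 4 = 19+9 = 28
Expected project duration μ = 28 days. Critical path: Task 1 → Task 3 → Task 4.

Backward pass:
LF_Task 4 = 28; LS_Task 4 = 28−9 = 19
LF_Task 3 = LS_Task 4 = 19; LS_Task 3 = 19−10 = 9
LF_Task 2 = LS_Task 4 = 19; LS_Task 2 = 19−2 = 17
LF_Task 1 = min(LS_Task 2=17, LS_Task 3=9) = 9; LS_Task 1 = 9−9 = 0
Slack_Task 2 = LS_Task 2 − ES_Task 2 = 17 − 9 = 8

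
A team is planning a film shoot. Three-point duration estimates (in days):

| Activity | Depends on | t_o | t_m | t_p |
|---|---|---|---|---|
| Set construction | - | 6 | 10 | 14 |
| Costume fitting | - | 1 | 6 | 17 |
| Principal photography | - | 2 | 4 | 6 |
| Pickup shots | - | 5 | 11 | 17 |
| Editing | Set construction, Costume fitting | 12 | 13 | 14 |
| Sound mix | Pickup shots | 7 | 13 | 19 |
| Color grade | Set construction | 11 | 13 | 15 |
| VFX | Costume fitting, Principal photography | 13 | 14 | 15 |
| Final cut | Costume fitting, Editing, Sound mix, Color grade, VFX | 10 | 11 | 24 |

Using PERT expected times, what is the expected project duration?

37 days

te_Set construction = (6 + 4·10 + 14)/6 = 60/6 = 10
te_Costume fitting = (1 + 4·6 + 17)/6 = 42/6 = 7
te_Principal photography = (2 + 4·4 + 6)/6 = 24/6 = 4
te_Pickup shots = (5 + 4·11 + 17)/6 = 66/6 = 11
te_Editing = (12 + 4·13 + 14)/6 = 78/6 = 13
te_Sound mix = (7 + 4·13 + 19)/6 = 78/6 = 13
te_Color grade = (11 + 4·13 + 15)/6 = 78/6 = 13
te_VFX = (13 + 4·14 + 15)/6 = 84/6 = 14
te_Final cut = (10 + 4·11 + 24)/6 = 78/6 = 13

Forward pass:
ES_Set construction = 0; EF_Set construction = 10
ES_Costume fitting = 0; EF_Costume fitting = 7
ES_Principal photography = 0; EF_Principal photography = 4
ES_Pickup shots = 0; EF_Pickup shots = 11
ES_Editing = max(EF_Set construction=10, EF_Costume fitting=7) = 10; EF_Editing = 10+13 = 23
ES_Sound mix = 11; EF_Sound mix = 11+13 = 24
ES_Color grade = 10; EF_Color grade = 10+13 = 23
ES_VFX = max(EF_Costume fitting=7, EF_Principal photography=4) = 7; EF_VFX = 7+14 = 21
ES_Final cut = max(EF_Costume fitting=7, EF_Editing=23, EF_Sound mix=24, EF_Color grade=23, EF_VFX=21) = 24; EF_Final cut = 24+13 = 37
Expected project duration μ = 37 days. Critical path: Pickup shots → Sound mix → Final cut.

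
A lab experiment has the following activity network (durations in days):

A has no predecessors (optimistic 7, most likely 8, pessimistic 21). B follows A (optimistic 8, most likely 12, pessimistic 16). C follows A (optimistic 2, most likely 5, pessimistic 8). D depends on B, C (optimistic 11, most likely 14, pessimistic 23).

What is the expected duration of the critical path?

te_A = (7 + 4·8 + 21)/6 = 60/6 = 10
te_B = (8 + 4·12 + 16)/6 = 72/6 = 12
te_C = (2 + 4·5 + 8)/6 = 30/6 = 5
te_D = (11 + 4·14 + 23)/6 = 90/6 = 15

Forward pass:
ES_A = 0; EF_A = 10
ES_B = 10; EF_B = 10+12 = 22
ES_C = 10; EF_C = 10+5 = 15
ES_D = max(EF_B=22, EF_C=15) = 22; EF_D = 22+15 = 37
Expected project duration μ = 37 days. Critical path: A → B → D.

37 days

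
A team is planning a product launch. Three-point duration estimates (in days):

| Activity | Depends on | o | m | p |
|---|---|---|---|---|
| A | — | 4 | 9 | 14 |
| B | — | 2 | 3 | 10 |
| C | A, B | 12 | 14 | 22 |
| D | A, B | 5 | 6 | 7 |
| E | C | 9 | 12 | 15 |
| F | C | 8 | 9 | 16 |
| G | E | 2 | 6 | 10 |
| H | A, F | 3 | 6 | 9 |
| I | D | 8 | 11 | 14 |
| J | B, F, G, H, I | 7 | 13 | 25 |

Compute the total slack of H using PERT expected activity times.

2 days

te_A = (4 + 4·9 + 14)/6 = 54/6 = 9
te_B = (2 + 4·3 + 10)/6 = 24/6 = 4
te_C = (12 + 4·14 + 22)/6 = 90/6 = 15
te_D = (5 + 4·6 + 7)/6 = 36/6 = 6
te_E = (9 + 4·12 + 15)/6 = 72/6 = 12
te_F = (8 + 4·9 + 16)/6 = 60/6 = 10
te_G = (2 + 4·6 + 10)/6 = 36/6 = 6
te_H = (3 + 4·6 + 9)/6 = 36/6 = 6
te_I = (8 + 4·11 + 14)/6 = 66/6 = 11
te_J = (7 + 4·13 + 25)/6 = 84/6 = 14

Forward pass:
ES_A = 0; EF_A = 9
ES_B = 0; EF_B = 4
ES_C = max(EF_A=9, EF_B=4) = 9; EF_C = 9+15 = 24
ES_D = max(EF_A=9, EF_B=4) = 9; EF_D = 9+6 = 15
ES_E = 24; EF_E = 24+12 = 36
ES_F = 24; EF_F = 24+10 = 34
ES_G = 36; EF_G = 36+6 = 42
ES_H = max(EF_A=9, EF_F=34) = 34; EF_H = 34+6 = 40
ES_I = 15; EF_I = 15+11 = 26
ES_J = max(EF_B=4, EF_F=34, EF_G=42, EF_H=40, EF_I=26) = 42; EF_J = 42+14 = 56
Expected project duration μ = 56 days. Critical path: A → C → E → G → J.

Backward pass:
LF_J = 56; LS_J = 56−14 = 42
LF_I = LS_J = 42; LS_I = 42−11 = 31
LF_H = LS_J = 42; LS_H = 42−6 = 36
LF_G = LS_J = 42; LS_G = 42−6 = 36
LF_F = min(LS_H=36, LS_J=42) = 36; LS_F = 36−10 = 26
LF_E = LS_G = 36; LS_E = 36−12 = 24
LF_D = LS_I = 31; LS_D = 31−6 = 25
LF_C = min(LS_E=24, LS_F=26) = 24; LS_C = 24−15 = 9
LF_B = min(LS_C=9, LS_D=25, LS_J=42) = 9; LS_B = 9−4 = 5
LF_A = min(LS_C=9, LS_D=25, LS_H=36) = 9; LS_A = 9−9 = 0
Slack_H = LS_H − ES_H = 36 − 34 = 2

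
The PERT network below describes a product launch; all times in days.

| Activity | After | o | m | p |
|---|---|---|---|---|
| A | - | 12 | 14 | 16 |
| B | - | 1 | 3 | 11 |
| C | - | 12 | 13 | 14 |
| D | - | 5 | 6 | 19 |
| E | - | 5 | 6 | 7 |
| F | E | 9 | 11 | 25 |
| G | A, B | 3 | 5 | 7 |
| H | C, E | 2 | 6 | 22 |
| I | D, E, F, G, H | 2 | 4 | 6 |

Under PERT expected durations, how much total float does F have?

te_A = (12 + 4·14 + 16)/6 = 84/6 = 14
te_B = (1 + 4·3 + 11)/6 = 24/6 = 4
te_C = (12 + 4·13 + 14)/6 = 78/6 = 13
te_D = (5 + 4·6 + 19)/6 = 48/6 = 8
te_E = (5 + 4·6 + 7)/6 = 36/6 = 6
te_F = (9 + 4·11 + 25)/6 = 78/6 = 13
te_G = (3 + 4·5 + 7)/6 = 30/6 = 5
te_H = (2 + 4·6 + 22)/6 = 48/6 = 8
te_I = (2 + 4·4 + 6)/6 = 24/6 = 4

Forward pass:
ES_A = 0; EF_A = 14
ES_B = 0; EF_B = 4
ES_C = 0; EF_C = 13
ES_D = 0; EF_D = 8
ES_E = 0; EF_E = 6
ES_F = 6; EF_F = 6+13 = 19
ES_G = max(EF_A=14, EF_B=4) = 14; EF_G = 14+5 = 19
ES_H = max(EF_C=13, EF_E=6) = 13; EF_H = 13+8 = 21
ES_I = max(EF_D=8, EF_E=6, EF_F=19, EF_G=19, EF_H=21) = 21; EF_I = 21+4 = 25
Expected project duration μ = 25 days. Critical path: C → H → I.

Backward pass:
LF_I = 25; LS_I = 25−4 = 21
LF_H = LS_I = 21; LS_H = 21−8 = 13
LF_G = LS_I = 21; LS_G = 21−5 = 16
LF_F = LS_I = 21; LS_F = 21−13 = 8
LF_E = min(LS_F=8, LS_H=13, LS_I=21) = 8; LS_E = 8−6 = 2
LF_D = LS_I = 21; LS_D = 21−8 = 13
LF_C = LS_H = 13; LS_C = 13−13 = 0
LF_B = LS_G = 16; LS_B = 16−4 = 12
LF_A = LS_G = 16; LS_A = 16−14 = 2
Slack_F = LS_F − ES_F = 8 − 6 = 2

2 days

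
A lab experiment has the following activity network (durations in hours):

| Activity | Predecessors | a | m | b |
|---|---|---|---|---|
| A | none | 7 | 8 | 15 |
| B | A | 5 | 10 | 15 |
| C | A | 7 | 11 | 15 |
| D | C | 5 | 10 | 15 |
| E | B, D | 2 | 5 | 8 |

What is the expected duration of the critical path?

te_A = (7 + 4·8 + 15)/6 = 54/6 = 9
te_B = (5 + 4·10 + 15)/6 = 60/6 = 10
te_C = (7 + 4·11 + 15)/6 = 66/6 = 11
te_D = (5 + 4·10 + 15)/6 = 60/6 = 10
te_E = (2 + 4·5 + 8)/6 = 30/6 = 5

Forward pass:
ES_A = 0; EF_A = 9
ES_B = 9; EF_B = 9+10 = 19
ES_C = 9; EF_C = 9+11 = 20
ES_D = 20; EF_D = 20+10 = 30
ES_E = max(EF_B=19, EF_D=30) = 30; EF_E = 30+5 = 35
Expected project duration μ = 35 hours. Critical path: A → C → D → E.

35 hours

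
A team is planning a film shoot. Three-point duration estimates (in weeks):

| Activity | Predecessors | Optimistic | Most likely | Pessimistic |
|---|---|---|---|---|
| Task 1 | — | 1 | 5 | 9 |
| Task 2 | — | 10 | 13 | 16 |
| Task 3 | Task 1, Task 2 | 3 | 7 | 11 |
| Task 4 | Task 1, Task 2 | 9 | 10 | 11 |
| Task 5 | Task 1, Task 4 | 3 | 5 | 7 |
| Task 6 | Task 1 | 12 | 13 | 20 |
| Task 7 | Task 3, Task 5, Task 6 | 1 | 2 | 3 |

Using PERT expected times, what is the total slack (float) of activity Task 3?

te_Task 1 = (1 + 4·5 + 9)/6 = 30/6 = 5
te_Task 2 = (10 + 4·13 + 16)/6 = 78/6 = 13
te_Task 3 = (3 + 4·7 + 11)/6 = 42/6 = 7
te_Task 4 = (9 + 4·10 + 11)/6 = 60/6 = 10
te_Task 5 = (3 + 4·5 + 7)/6 = 30/6 = 5
te_Task 6 = (12 + 4·13 + 20)/6 = 84/6 = 14
te_Task 7 = (1 + 4·2 + 3)/6 = 12/6 = 2

Forward pass:
ES_Task 1 = 0; EF_Task 1 = 5
ES_Task 2 = 0; EF_Task 2 = 13
ES_Task 3 = max(EF_Task 1=5, EF_Task 2=13) = 13; EF_Task 3 = 13+7 = 20
ES_Task 4 = max(EF_Task 1=5, EF_Task 2=13) = 13; EF_Task 4 = 13+10 = 23
ES_Task 5 = max(EF_Task 1=5, EF_Task 4=23) = 23; EF_Task 5 = 23+5 = 28
ES_Task 6 = 5; EF_Task 6 = 5+14 = 19
ES_Task 7 = max(EF_Task 3=20, EF_Task 5=28, EF_Task 6=19) = 28; EF_Task 7 = 28+2 = 30
Expected project duration μ = 30 weeks. Critical path: Task 2 → Task 4 → Task 5 → Task 7.

Backward pass:
LF_Task 7 = 30; LS_Task 7 = 30−2 = 28
LF_Task 6 = LS_Task 7 = 28; LS_Task 6 = 28−14 = 14
LF_Task 5 = LS_Task 7 = 28; LS_Task 5 = 28−5 = 23
LF_Task 4 = LS_Task 5 = 23; LS_Task 4 = 23−10 = 13
LF_Task 3 = LS_Task 7 = 28; LS_Task 3 = 28−7 = 21
LF_Task 2 = min(LS_Task 3=21, LS_Task 4=13) = 13; LS_Task 2 = 13−13 = 0
LF_Task 1 = min(LS_Task 3=21, LS_Task 4=13, LS_Task 5=23, LS_Task 6=14) = 13; LS_Task 1 = 13−5 = 8
Slack_Task 3 = LS_Task 3 − ES_Task 3 = 21 − 13 = 8

8 weeks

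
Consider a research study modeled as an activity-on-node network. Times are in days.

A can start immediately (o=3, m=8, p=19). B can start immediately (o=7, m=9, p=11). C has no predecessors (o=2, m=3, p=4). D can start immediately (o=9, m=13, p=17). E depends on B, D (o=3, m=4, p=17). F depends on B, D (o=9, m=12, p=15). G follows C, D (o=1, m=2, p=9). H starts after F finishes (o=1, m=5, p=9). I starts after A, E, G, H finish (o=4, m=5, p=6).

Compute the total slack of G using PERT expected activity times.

14 days

te_A = (3 + 4·8 + 19)/6 = 54/6 = 9
te_B = (7 + 4·9 + 11)/6 = 54/6 = 9
te_C = (2 + 4·3 + 4)/6 = 18/6 = 3
te_D = (9 + 4·13 + 17)/6 = 78/6 = 13
te_E = (3 + 4·4 + 17)/6 = 36/6 = 6
te_F = (9 + 4·12 + 15)/6 = 72/6 = 12
te_G = (1 + 4·2 + 9)/6 = 18/6 = 3
te_H = (1 + 4·5 + 9)/6 = 30/6 = 5
te_I = (4 + 4·5 + 6)/6 = 30/6 = 5

Forward pass:
ES_A = 0; EF_A = 9
ES_B = 0; EF_B = 9
ES_C = 0; EF_C = 3
ES_D = 0; EF_D = 13
ES_E = max(EF_B=9, EF_D=13) = 13; EF_E = 13+6 = 19
ES_F = max(EF_B=9, EF_D=13) = 13; EF_F = 13+12 = 25
ES_G = max(EF_C=3, EF_D=13) = 13; EF_G = 13+3 = 16
ES_H = 25; EF_H = 25+5 = 30
ES_I = max(EF_A=9, EF_E=19, EF_G=16, EF_H=30) = 30; EF_I = 30+5 = 35
Expected project duration μ = 35 days. Critical path: D → F → H → I.

Backward pass:
LF_I = 35; LS_I = 35−5 = 30
LF_H = LS_I = 30; LS_H = 30−5 = 25
LF_G = LS_I = 30; LS_G = 30−3 = 27
LF_F = LS_H = 25; LS_F = 25−12 = 13
LF_E = LS_I = 30; LS_E = 30−6 = 24
LF_D = min(LS_E=24, LS_F=13, LS_G=27) = 13; LS_D = 13−13 = 0
LF_C = LS_G = 27; LS_C = 27−3 = 24
LF_B = min(LS_E=24, LS_F=13) = 13; LS_B = 13−9 = 4
LF_A = LS_I = 30; LS_A = 30−9 = 21
Slack_G = LS_G − ES_G = 27 − 13 = 14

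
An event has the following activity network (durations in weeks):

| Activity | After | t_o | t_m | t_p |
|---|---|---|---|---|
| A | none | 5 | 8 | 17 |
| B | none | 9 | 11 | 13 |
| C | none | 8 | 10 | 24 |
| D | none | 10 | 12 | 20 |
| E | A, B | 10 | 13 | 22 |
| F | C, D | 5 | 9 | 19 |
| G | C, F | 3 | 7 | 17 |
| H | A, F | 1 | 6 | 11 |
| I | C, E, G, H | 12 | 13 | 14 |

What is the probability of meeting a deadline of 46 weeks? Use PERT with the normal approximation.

te_A = (5 + 4·8 + 17)/6 = 54/6 = 9; σ²_A = ((17−5)/6)² = 4.000
te_B = (9 + 4·11 + 13)/6 = 66/6 = 11; σ²_B = ((13−9)/6)² = 0.444
te_C = (8 + 4·10 + 24)/6 = 72/6 = 12; σ²_C = ((24−8)/6)² = 7.111
te_D = (10 + 4·12 + 20)/6 = 78/6 = 13; σ²_D = ((20−10)/6)² = 2.778
te_E = (10 + 4·13 + 22)/6 = 84/6 = 14; σ²_E = ((22−10)/6)² = 4.000
te_F = (5 + 4·9 + 19)/6 = 60/6 = 10; σ²_F = ((19−5)/6)² = 5.444
te_G = (3 + 4·7 + 17)/6 = 48/6 = 8; σ²_G = ((17−3)/6)² = 5.444
te_H = (1 + 4·6 + 11)/6 = 36/6 = 6; σ²_H = ((11−1)/6)² = 2.778
te_I = (12 + 4·13 + 14)/6 = 78/6 = 13; σ²_I = ((14−12)/6)² = 0.111

Forward pass:
ES_A = 0; EF_A = 9
ES_B = 0; EF_B = 11
ES_C = 0; EF_C = 12
ES_D = 0; EF_D = 13
ES_E = max(EF_A=9, EF_B=11) = 11; EF_E = 11+14 = 25
ES_F = max(EF_C=12, EF_D=13) = 13; EF_F = 13+10 = 23
ES_G = max(EF_C=12, EF_F=23) = 23; EF_G = 23+8 = 31
ES_H = max(EF_A=9, EF_F=23) = 23; EF_H = 23+6 = 29
ES_I = max(EF_C=12, EF_E=25, EF_G=31, EF_H=29) = 31; EF_I = 31+13 = 44
Expected project duration μ = 44 weeks. Critical path: D → F → G → I.

Variance along critical path = 2.778 + 5.444 + 5.444 + 0.111 = 13.778; σ = √13.778 = 3.712 weeks.
Z = (46 − 44) / 3.712 = 0.539
P(T ≤ 46) = Φ(0.539) ≈ 0.705

0.705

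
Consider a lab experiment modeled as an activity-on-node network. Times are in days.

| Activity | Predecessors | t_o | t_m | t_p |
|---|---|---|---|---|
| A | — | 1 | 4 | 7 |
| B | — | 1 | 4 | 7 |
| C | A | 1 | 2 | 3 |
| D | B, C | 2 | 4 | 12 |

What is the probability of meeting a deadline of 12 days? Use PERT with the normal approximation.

0.694

te_A = (1 + 4·4 + 7)/6 = 24/6 = 4; σ²_A = ((7−1)/6)² = 1.000
te_B = (1 + 4·4 + 7)/6 = 24/6 = 4; σ²_B = ((7−1)/6)² = 1.000
te_C = (1 + 4·2 + 3)/6 = 12/6 = 2; σ²_C = ((3−1)/6)² = 0.111
te_D = (2 + 4·4 + 12)/6 = 30/6 = 5; σ²_D = ((12−2)/6)² = 2.778

Forward pass:
ES_A = 0; EF_A = 4
ES_B = 0; EF_B = 4
ES_C = 4; EF_C = 4+2 = 6
ES_D = max(EF_B=4, EF_C=6) = 6; EF_D = 6+5 = 11
Expected project duration μ = 11 days. Critical path: A → C → D.

Variance along critical path = 1.000 + 0.111 + 2.778 = 3.889; σ = √3.889 = 1.972 days.
Z = (12 − 11) / 1.972 = 0.507
P(T ≤ 12) = Φ(0.507) ≈ 0.694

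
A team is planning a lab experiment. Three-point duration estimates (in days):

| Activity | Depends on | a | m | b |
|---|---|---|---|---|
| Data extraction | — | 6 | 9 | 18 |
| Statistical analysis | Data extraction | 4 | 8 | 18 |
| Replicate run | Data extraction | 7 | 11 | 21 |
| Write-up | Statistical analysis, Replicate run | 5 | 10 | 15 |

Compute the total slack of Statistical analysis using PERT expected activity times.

3 days

te_Data extraction = (6 + 4·9 + 18)/6 = 60/6 = 10
te_Statistical analysis = (4 + 4·8 + 18)/6 = 54/6 = 9
te_Replicate run = (7 + 4·11 + 21)/6 = 72/6 = 12
te_Write-up = (5 + 4·10 + 15)/6 = 60/6 = 10

Forward pass:
ES_Data extraction = 0; EF_Data extraction = 10
ES_Statistical analysis = 10; EF_Statistical analysis = 10+9 = 19
ES_Replicate run = 10; EF_Replicate run = 10+12 = 22
ES_Write-up = max(EF_Statistical analysis=19, EF_Replicate run=22) = 22; EF_Write-up = 22+10 = 32
Expected project duration μ = 32 days. Critical path: Data extraction → Replicate run → Write-up.

Backward pass:
LF_Write-up = 32; LS_Write-up = 32−10 = 22
LF_Replicate run = LS_Write-up = 22; LS_Replicate run = 22−12 = 10
LF_Statistical analysis = LS_Write-up = 22; LS_Statistical analysis = 22−9 = 13
LF_Data extraction = min(LS_Statistical analysis=13, LS_Replicate run=10) = 10; LS_Data extraction = 10−10 = 0
Slack_Statistical analysis = LS_Statistical analysis − ES_Statistical analysis = 13 − 10 = 3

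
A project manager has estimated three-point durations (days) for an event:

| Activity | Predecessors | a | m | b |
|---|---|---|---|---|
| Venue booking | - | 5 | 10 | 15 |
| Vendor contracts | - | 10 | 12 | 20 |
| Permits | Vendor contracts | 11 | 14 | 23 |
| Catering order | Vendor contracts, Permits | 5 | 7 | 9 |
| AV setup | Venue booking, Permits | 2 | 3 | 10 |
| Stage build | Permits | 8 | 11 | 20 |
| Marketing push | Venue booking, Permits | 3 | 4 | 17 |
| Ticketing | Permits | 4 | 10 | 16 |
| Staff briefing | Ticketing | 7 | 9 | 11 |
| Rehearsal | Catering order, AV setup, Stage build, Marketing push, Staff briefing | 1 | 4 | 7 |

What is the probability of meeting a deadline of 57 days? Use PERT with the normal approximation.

te_Venue booking = (5 + 4·10 + 15)/6 = 60/6 = 10; σ²_Venue booking = ((15−5)/6)² = 2.778
te_Vendor contracts = (10 + 4·12 + 20)/6 = 78/6 = 13; σ²_Vendor contracts = ((20−10)/6)² = 2.778
te_Permits = (11 + 4·14 + 23)/6 = 90/6 = 15; σ²_Permits = ((23−11)/6)² = 4.000
te_Catering order = (5 + 4·7 + 9)/6 = 42/6 = 7; σ²_Catering order = ((9−5)/6)² = 0.444
te_AV setup = (2 + 4·3 + 10)/6 = 24/6 = 4; σ²_AV setup = ((10−2)/6)² = 1.778
te_Stage build = (8 + 4·11 + 20)/6 = 72/6 = 12; σ²_Stage build = ((20−8)/6)² = 4.000
te_Marketing push = (3 + 4·4 + 17)/6 = 36/6 = 6; σ²_Marketing push = ((17−3)/6)² = 5.444
te_Ticketing = (4 + 4·10 + 16)/6 = 60/6 = 10; σ²_Ticketing = ((16−4)/6)² = 4.000
te_Staff briefing = (7 + 4·9 + 11)/6 = 54/6 = 9; σ²_Staff briefing = ((11−7)/6)² = 0.444
te_Rehearsal = (1 + 4·4 + 7)/6 = 24/6 = 4; σ²_Rehearsal = ((7−1)/6)² = 1.000

Forward pass:
ES_Venue booking = 0; EF_Venue booking = 10
ES_Vendor contracts = 0; EF_Vendor contracts = 13
ES_Permits = 13; EF_Permits = 13+15 = 28
ES_Catering order = max(EF_Vendor contracts=13, EF_Permits=28) = 28; EF_Catering order = 28+7 = 35
ES_AV setup = max(EF_Venue booking=10, EF_Permits=28) = 28; EF_AV setup = 28+4 = 32
ES_Stage build = 28; EF_Stage build = 28+12 = 40
ES_Marketing push = max(EF_Venue booking=10, EF_Permits=28) = 28; EF_Marketing push = 28+6 = 34
ES_Ticketing = 28; EF_Ticketing = 28+10 = 38
ES_Staff briefing = 38; EF_Staff briefing = 38+9 = 47
ES_Rehearsal = max(EF_Catering order=35, EF_AV setup=32, EF_Stage build=40, EF_Marketing push=34, EF_Staff briefing=47) = 47; EF_Rehearsal = 47+4 = 51
Expected project duration μ = 51 days. Critical path: Vendor contracts → Permits → Ticketing → Staff briefing → Rehearsal.

Variance along critical path = 2.778 + 4.000 + 4.000 + 0.444 + 1.000 = 12.222; σ = √12.222 = 3.496 days.
Z = (57 − 51) / 3.496 = 1.716
P(T ≤ 57) = Φ(1.716) ≈ 0.957

0.957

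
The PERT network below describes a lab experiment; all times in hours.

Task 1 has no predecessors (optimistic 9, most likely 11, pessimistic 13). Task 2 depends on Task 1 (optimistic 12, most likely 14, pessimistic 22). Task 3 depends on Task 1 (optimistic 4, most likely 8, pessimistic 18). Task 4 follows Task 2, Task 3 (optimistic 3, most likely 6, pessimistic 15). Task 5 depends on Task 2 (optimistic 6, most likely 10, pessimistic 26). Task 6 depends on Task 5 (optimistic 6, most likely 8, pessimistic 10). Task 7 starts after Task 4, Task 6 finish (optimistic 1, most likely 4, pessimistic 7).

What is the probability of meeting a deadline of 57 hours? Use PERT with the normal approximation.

te_Task 1 = (9 + 4·11 + 13)/6 = 66/6 = 11; σ²_Task 1 = ((13−9)/6)² = 0.444
te_Task 2 = (12 + 4·14 + 22)/6 = 90/6 = 15; σ²_Task 2 = ((22−12)/6)² = 2.778
te_Task 3 = (4 + 4·8 + 18)/6 = 54/6 = 9; σ²_Task 3 = ((18−4)/6)² = 5.444
te_Task 4 = (3 + 4·6 + 15)/6 = 42/6 = 7; σ²_Task 4 = ((15−3)/6)² = 4.000
te_Task 5 = (6 + 4·10 + 26)/6 = 72/6 = 12; σ²_Task 5 = ((26−6)/6)² = 11.111
te_Task 6 = (6 + 4·8 + 10)/6 = 48/6 = 8; σ²_Task 6 = ((10−6)/6)² = 0.444
te_Task 7 = (1 + 4·4 + 7)/6 = 24/6 = 4; σ²_Task 7 = ((7−1)/6)² = 1.000

Forward pass:
ES_Task 1 = 0; EF_Task 1 = 11
ES_Task 2 = 11; EF_Task 2 = 11+15 = 26
ES_Task 3 = 11; EF_Task 3 = 11+9 = 20
ES_Task 4 = max(EF_Task 2=26, EF_Task 3=20) = 26; EF_Task 4 = 26+7 = 33
ES_Task 5 = 26; EF_Task 5 = 26+12 = 38
ES_Task 6 = 38; EF_Task 6 = 38+8 = 46
ES_Task 7 = max(EF_Task 4=33, EF_Task 6=46) = 46; EF_Task 7 = 46+4 = 50
Expected project duration μ = 50 hours. Critical path: Task 1 → Task 2 → Task 5 → Task 6 → Task 7.

Variance along critical path = 0.444 + 2.778 + 11.111 + 0.444 + 1.000 = 15.778; σ = √15.778 = 3.972 hours.
Z = (57 − 50) / 3.972 = 1.762
P(T ≤ 57) = Φ(1.762) ≈ 0.961

0.961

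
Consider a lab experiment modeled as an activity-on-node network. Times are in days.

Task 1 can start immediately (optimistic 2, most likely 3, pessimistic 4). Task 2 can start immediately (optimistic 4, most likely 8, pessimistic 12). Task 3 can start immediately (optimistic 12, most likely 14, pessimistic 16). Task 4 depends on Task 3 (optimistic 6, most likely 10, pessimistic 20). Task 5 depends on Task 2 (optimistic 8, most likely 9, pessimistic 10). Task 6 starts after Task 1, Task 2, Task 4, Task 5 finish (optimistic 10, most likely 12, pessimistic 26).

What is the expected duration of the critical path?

te_Task 1 = (2 + 4·3 + 4)/6 = 18/6 = 3
te_Task 2 = (4 + 4·8 + 12)/6 = 48/6 = 8
te_Task 3 = (12 + 4·14 + 16)/6 = 84/6 = 14
te_Task 4 = (6 + 4·10 + 20)/6 = 66/6 = 11
te_Task 5 = (8 + 4·9 + 10)/6 = 54/6 = 9
te_Task 6 = (10 + 4·12 + 26)/6 = 84/6 = 14

Forward pass:
ES_Task 1 = 0; EF_Task 1 = 3
ES_Task 2 = 0; EF_Task 2 = 8
ES_Task 3 = 0; EF_Task 3 = 14
ES_Task 4 = 14; EF_Task 4 = 14+11 = 25
ES_Task 5 = 8; EF_Task 5 = 8+9 = 17
ES_Task 6 = max(EF_Task 1=3, EF_Task 2=8, EF_Task 4=25, EF_Task 5=17) = 25; EF_Task 6 = 25+14 = 39
Expected project duration μ = 39 days. Critical path: Task 3 → Task 4 → Task 6.

39 days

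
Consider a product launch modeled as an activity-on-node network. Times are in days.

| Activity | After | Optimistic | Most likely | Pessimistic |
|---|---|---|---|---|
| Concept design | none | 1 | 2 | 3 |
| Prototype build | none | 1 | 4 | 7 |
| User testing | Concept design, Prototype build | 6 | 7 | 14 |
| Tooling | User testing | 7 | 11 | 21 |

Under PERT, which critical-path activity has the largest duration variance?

te_Concept design = (1 + 4·2 + 3)/6 = 12/6 = 2; σ²_Concept design = ((3−1)/6)² = 0.111
te_Prototype build = (1 + 4·4 + 7)/6 = 24/6 = 4; σ²_Prototype build = ((7−1)/6)² = 1.000
te_User testing = (6 + 4·7 + 14)/6 = 48/6 = 8; σ²_User testing = ((14−6)/6)² = 1.778
te_Tooling = (7 + 4·11 + 21)/6 = 72/6 = 12; σ²_Tooling = ((21−7)/6)² = 5.444

Forward pass:
ES_Concept design = 0; EF_Concept design = 2
ES_Prototype build = 0; EF_Prototype build = 4
ES_User testing = max(EF_Concept design=2, EF_Prototype build=4) = 4; EF_User testing = 4+8 = 12
ES_Tooling = 12; EF_Tooling = 12+12 = 24
Expected project duration μ = 24 days. Critical path: Prototype build → User testing → Tooling.

Variances on critical path: σ²_Prototype build=1.000, σ²_User testing=1.778, σ²_Tooling=5.444.
Largest is σ²_Tooling = 5.444.

Tooling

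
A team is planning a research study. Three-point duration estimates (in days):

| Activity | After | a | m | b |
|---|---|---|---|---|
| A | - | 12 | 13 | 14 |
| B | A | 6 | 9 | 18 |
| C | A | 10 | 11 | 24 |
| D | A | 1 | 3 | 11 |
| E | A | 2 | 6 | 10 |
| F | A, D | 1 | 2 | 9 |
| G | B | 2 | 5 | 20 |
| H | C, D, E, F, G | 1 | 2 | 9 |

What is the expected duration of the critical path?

33 days

te_A = (12 + 4·13 + 14)/6 = 78/6 = 13
te_B = (6 + 4·9 + 18)/6 = 60/6 = 10
te_C = (10 + 4·11 + 24)/6 = 78/6 = 13
te_D = (1 + 4·3 + 11)/6 = 24/6 = 4
te_E = (2 + 4·6 + 10)/6 = 36/6 = 6
te_F = (1 + 4·2 + 9)/6 = 18/6 = 3
te_G = (2 + 4·5 + 20)/6 = 42/6 = 7
te_H = (1 + 4·2 + 9)/6 = 18/6 = 3

Forward pass:
ES_A = 0; EF_A = 13
ES_B = 13; EF_B = 13+10 = 23
ES_C = 13; EF_C = 13+13 = 26
ES_D = 13; EF_D = 13+4 = 17
ES_E = 13; EF_E = 13+6 = 19
ES_F = max(EF_A=13, EF_D=17) = 17; EF_F = 17+3 = 20
ES_G = 23; EF_G = 23+7 = 30
ES_H = max(EF_C=26, EF_D=17, EF_E=19, EF_F=20, EF_G=30) = 30; EF_H = 30+3 = 33
Expected project duration μ = 33 days. Critical path: A → B → G → H.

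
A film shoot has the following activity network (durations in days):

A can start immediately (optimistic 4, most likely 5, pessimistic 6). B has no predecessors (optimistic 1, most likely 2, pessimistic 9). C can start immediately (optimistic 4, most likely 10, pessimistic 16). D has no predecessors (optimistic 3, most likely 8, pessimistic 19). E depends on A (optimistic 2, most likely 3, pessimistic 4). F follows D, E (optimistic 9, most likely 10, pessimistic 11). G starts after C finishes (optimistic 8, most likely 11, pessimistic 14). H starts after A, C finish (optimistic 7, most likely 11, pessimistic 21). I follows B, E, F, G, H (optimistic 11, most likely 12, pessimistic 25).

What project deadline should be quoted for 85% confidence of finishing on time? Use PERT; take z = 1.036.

40.0 days

te_A = (4 + 4·5 + 6)/6 = 30/6 = 5; σ²_A = ((6−4)/6)² = 0.111
te_B = (1 + 4·2 + 9)/6 = 18/6 = 3; σ²_B = ((9−1)/6)² = 1.778
te_C = (4 + 4·10 + 16)/6 = 60/6 = 10; σ²_C = ((16−4)/6)² = 4.000
te_D = (3 + 4·8 + 19)/6 = 54/6 = 9; σ²_D = ((19−3)/6)² = 7.111
te_E = (2 + 4·3 + 4)/6 = 18/6 = 3; σ²_E = ((4−2)/6)² = 0.111
te_F = (9 + 4·10 + 11)/6 = 60/6 = 10; σ²_F = ((11−9)/6)² = 0.111
te_G = (8 + 4·11 + 14)/6 = 66/6 = 11; σ²_G = ((14−8)/6)² = 1.000
te_H = (7 + 4·11 + 21)/6 = 72/6 = 12; σ²_H = ((21−7)/6)² = 5.444
te_I = (11 + 4·12 + 25)/6 = 84/6 = 14; σ²_I = ((25−11)/6)² = 5.444

Forward pass:
ES_A = 0; EF_A = 5
ES_B = 0; EF_B = 3
ES_C = 0; EF_C = 10
ES_D = 0; EF_D = 9
ES_E = 5; EF_E = 5+3 = 8
ES_F = max(EF_D=9, EF_E=8) = 9; EF_F = 9+10 = 19
ES_G = 10; EF_G = 10+11 = 21
ES_H = max(EF_A=5, EF_C=10) = 10; EF_H = 10+12 = 22
ES_I = max(EF_B=3, EF_E=8, EF_F=19, EF_G=21, EF_H=22) = 22; EF_I = 22+14 = 36
Expected project duration μ = 36 days. Critical path: C → H → I.

Variance along critical path = 4.000 + 5.444 + 5.444 = 14.889; σ = 3.859 days.
D = μ + z·σ = 36 + 1.036·3.859 = 40.0 days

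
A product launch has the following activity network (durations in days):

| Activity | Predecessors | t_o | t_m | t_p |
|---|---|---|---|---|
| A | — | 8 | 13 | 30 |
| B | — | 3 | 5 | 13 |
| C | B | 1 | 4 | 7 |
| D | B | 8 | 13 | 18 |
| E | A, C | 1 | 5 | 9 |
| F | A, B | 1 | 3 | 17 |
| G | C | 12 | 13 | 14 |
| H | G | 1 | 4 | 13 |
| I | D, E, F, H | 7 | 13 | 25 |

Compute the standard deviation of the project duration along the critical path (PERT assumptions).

te_A = (8 + 4·13 + 30)/6 = 90/6 = 15; σ²_A = ((30−8)/6)² = 13.444
te_B = (3 + 4·5 + 13)/6 = 36/6 = 6; σ²_B = ((13−3)/6)² = 2.778
te_C = (1 + 4·4 + 7)/6 = 24/6 = 4; σ²_C = ((7−1)/6)² = 1.000
te_D = (8 + 4·13 + 18)/6 = 78/6 = 13; σ²_D = ((18−8)/6)² = 2.778
te_E = (1 + 4·5 + 9)/6 = 30/6 = 5; σ²_E = ((9−1)/6)² = 1.778
te_F = (1 + 4·3 + 17)/6 = 30/6 = 5; σ²_F = ((17−1)/6)² = 7.111
te_G = (12 + 4·13 + 14)/6 = 78/6 = 13; σ²_G = ((14−12)/6)² = 0.111
te_H = (1 + 4·4 + 13)/6 = 30/6 = 5; σ²_H = ((13−1)/6)² = 4.000
te_I = (7 + 4·13 + 25)/6 = 84/6 = 14; σ²_I = ((25−7)/6)² = 9.000

Forward pass:
ES_A = 0; EF_A = 15
ES_B = 0; EF_B = 6
ES_C = 6; EF_C = 6+4 = 10
ES_D = 6; EF_D = 6+13 = 19
ES_E = max(EF_A=15, EF_C=10) = 15; EF_E = 15+5 = 20
ES_F = max(EF_A=15, EF_B=6) = 15; EF_F = 15+5 = 20
ES_G = 10; EF_G = 10+13 = 23
ES_H = 23; EF_H = 23+5 = 28
ES_I = max(EF_D=19, EF_E=20, EF_F=20, EF_H=28) = 28; EF_I = 28+14 = 42
Expected project duration μ = 42 days. Critical path: B → C → G → H → I.

Variance along critical path = 2.778 + 1.000 + 0.111 + 4.000 + 9.000 = 16.889
σ = √16.889 = 4.110 days

4.11 days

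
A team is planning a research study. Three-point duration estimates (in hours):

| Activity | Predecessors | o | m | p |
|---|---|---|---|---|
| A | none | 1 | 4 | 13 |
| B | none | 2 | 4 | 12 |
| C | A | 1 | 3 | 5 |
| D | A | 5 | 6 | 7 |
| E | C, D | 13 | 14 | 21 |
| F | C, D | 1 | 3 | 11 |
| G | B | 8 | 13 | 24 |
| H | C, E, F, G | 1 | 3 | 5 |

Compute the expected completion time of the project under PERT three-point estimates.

te_A = (1 + 4·4 + 13)/6 = 30/6 = 5
te_B = (2 + 4·4 + 12)/6 = 30/6 = 5
te_C = (1 + 4·3 + 5)/6 = 18/6 = 3
te_D = (5 + 4·6 + 7)/6 = 36/6 = 6
te_E = (13 + 4·14 + 21)/6 = 90/6 = 15
te_F = (1 + 4·3 + 11)/6 = 24/6 = 4
te_G = (8 + 4·13 + 24)/6 = 84/6 = 14
te_H = (1 + 4·3 + 5)/6 = 18/6 = 3

Forward pass:
ES_A = 0; EF_A = 5
ES_B = 0; EF_B = 5
ES_C = 5; EF_C = 5+3 = 8
ES_D = 5; EF_D = 5+6 = 11
ES_E = max(EF_C=8, EF_D=11) = 11; EF_E = 11+15 = 26
ES_F = max(EF_C=8, EF_D=11) = 11; EF_F = 11+4 = 15
ES_G = 5; EF_G = 5+14 = 19
ES_H = max(EF_C=8, EF_E=26, EF_F=15, EF_G=19) = 26; EF_H = 26+3 = 29
Expected project duration μ = 29 hours. Critical path: A → D → E → H.

29 hours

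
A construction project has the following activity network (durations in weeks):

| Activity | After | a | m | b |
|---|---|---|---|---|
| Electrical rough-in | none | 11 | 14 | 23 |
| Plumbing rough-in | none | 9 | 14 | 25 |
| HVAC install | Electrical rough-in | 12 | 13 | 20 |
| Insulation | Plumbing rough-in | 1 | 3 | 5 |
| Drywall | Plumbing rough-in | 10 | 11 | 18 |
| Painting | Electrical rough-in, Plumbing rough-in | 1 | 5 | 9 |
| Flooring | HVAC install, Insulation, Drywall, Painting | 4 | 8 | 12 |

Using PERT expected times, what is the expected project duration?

37 weeks

te_Electrical rough-in = (11 + 4·14 + 23)/6 = 90/6 = 15
te_Plumbing rough-in = (9 + 4·14 + 25)/6 = 90/6 = 15
te_HVAC install = (12 + 4·13 + 20)/6 = 84/6 = 14
te_Insulation = (1 + 4·3 + 5)/6 = 18/6 = 3
te_Drywall = (10 + 4·11 + 18)/6 = 72/6 = 12
te_Painting = (1 + 4·5 + 9)/6 = 30/6 = 5
te_Flooring = (4 + 4·8 + 12)/6 = 48/6 = 8

Forward pass:
ES_Electrical rough-in = 0; EF_Electrical rough-in = 15
ES_Plumbing rough-in = 0; EF_Plumbing rough-in = 15
ES_HVAC install = 15; EF_HVAC install = 15+14 = 29
ES_Insulation = 15; EF_Insulation = 15+3 = 18
ES_Drywall = 15; EF_Drywall = 15+12 = 27
ES_Painting = max(EF_Electrical rough-in=15, EF_Plumbing rough-in=15) = 15; EF_Painting = 15+5 = 20
ES_Flooring = max(EF_HVAC install=29, EF_Insulation=18, EF_Drywall=27, EF_Painting=20) = 29; EF_Flooring = 29+8 = 37
Expected project duration μ = 37 weeks. Critical path: Electrical rough-in → HVAC install → Flooring.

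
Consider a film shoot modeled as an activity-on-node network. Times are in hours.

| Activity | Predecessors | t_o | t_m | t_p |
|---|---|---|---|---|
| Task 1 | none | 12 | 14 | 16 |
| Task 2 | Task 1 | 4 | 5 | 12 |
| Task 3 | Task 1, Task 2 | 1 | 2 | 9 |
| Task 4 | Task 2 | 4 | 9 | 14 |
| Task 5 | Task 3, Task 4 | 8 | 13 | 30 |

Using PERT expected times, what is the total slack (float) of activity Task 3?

te_Task 1 = (12 + 4·14 + 16)/6 = 84/6 = 14
te_Task 2 = (4 + 4·5 + 12)/6 = 36/6 = 6
te_Task 3 = (1 + 4·2 + 9)/6 = 18/6 = 3
te_Task 4 = (4 + 4·9 + 14)/6 = 54/6 = 9
te_Task 5 = (8 + 4·13 + 30)/6 = 90/6 = 15

Forward pass:
ES_Task 1 = 0; EF_Task 1 = 14
ES_Task 2 = 14; EF_Task 2 = 14+6 = 20
ES_Task 3 = max(EF_Task 1=14, EF_Task 2=20) = 20; EF_Task 3 = 20+3 = 23
ES_Task 4 = 20; EF_Task 4 = 20+9 = 29
ES_Task 5 = max(EF_Task 3=23, EF_Task 4=29) = 29; EF_Task 5 = 29+15 = 44
Expected project duration μ = 44 hours. Critical path: Task 1 → Task 2 → Task 4 → Task 5.

Backward pass:
LF_Task 5 = 44; LS_Task 5 = 44−15 = 29
LF_Task 4 = LS_Task 5 = 29; LS_Task 4 = 29−9 = 20
LF_Task 3 = LS_Task 5 = 29; LS_Task 3 = 29−3 = 26
LF_Task 2 = min(LS_Task 3=26, LS_Task 4=20) = 20; LS_Task 2 = 20−6 = 14
LF_Task 1 = min(LS_Task 2=14, LS_Task 3=26) = 14; LS_Task 1 = 14−14 = 0
Slack_Task 3 = LS_Task 3 − ES_Task 3 = 26 − 20 = 6

6 hours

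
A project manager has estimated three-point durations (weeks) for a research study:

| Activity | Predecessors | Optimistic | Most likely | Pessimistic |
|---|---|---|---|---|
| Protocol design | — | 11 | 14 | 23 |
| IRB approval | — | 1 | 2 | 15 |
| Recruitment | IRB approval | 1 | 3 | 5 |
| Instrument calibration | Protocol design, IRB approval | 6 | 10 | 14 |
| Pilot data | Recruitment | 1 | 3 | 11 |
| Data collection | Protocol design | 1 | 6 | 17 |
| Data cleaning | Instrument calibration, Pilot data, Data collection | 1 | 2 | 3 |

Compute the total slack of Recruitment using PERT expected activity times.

14 weeks

te_Protocol design = (11 + 4·14 + 23)/6 = 90/6 = 15
te_IRB approval = (1 + 4·2 + 15)/6 = 24/6 = 4
te_Recruitment = (1 + 4·3 + 5)/6 = 18/6 = 3
te_Instrument calibration = (6 + 4·10 + 14)/6 = 60/6 = 10
te_Pilot data = (1 + 4·3 + 11)/6 = 24/6 = 4
te_Data collection = (1 + 4·6 + 17)/6 = 42/6 = 7
te_Data cleaning = (1 + 4·2 + 3)/6 = 12/6 = 2

Forward pass:
ES_Protocol design = 0; EF_Protocol design = 15
ES_IRB approval = 0; EF_IRB approval = 4
ES_Recruitment = 4; EF_Recruitment = 4+3 = 7
ES_Instrument calibration = max(EF_Protocol design=15, EF_IRB approval=4) = 15; EF_Instrument calibration = 15+10 = 25
ES_Pilot data = 7; EF_Pilot data = 7+4 = 11
ES_Data collection = 15; EF_Data collection = 15+7 = 22
ES_Data cleaning = max(EF_Instrument calibration=25, EF_Pilot data=11, EF_Data collection=22) = 25; EF_Data cleaning = 25+2 = 27
Expected project duration μ = 27 weeks. Critical path: Protocol design → Instrument calibration → Data cleaning.

Backward pass:
LF_Data cleaning = 27; LS_Data cleaning = 27−2 = 25
LF_Data collection = LS_Data cleaning = 25; LS_Data collection = 25−7 = 18
LF_Pilot data = LS_Data cleaning = 25; LS_Pilot data = 25−4 = 21
LF_Instrument calibration = LS_Data cleaning = 25; LS_Instrument calibration = 25−10 = 15
LF_Recruitment = LS_Pilot data = 21; LS_Recruitment = 21−3 = 18
LF_IRB approval = min(LS_Recruitment=18, LS_Instrument calibration=15) = 15; LS_IRB approval = 15−4 = 11
LF_Protocol design = min(LS_Instrument calibration=15, LS_Data collection=18) = 15; LS_Protocol design = 15−15 = 0
Slack_Recruitment = LS_Recruitment − ES_Recruitment = 18 − 4 = 14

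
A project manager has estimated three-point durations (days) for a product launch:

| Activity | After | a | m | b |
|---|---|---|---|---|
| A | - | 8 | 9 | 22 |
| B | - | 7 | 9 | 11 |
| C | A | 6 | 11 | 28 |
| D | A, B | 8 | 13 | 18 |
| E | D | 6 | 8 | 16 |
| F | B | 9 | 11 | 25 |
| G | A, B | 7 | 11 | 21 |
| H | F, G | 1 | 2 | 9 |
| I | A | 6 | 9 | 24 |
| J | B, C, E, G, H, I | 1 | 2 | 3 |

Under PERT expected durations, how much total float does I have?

te_A = (8 + 4·9 + 22)/6 = 66/6 = 11
te_B = (7 + 4·9 + 11)/6 = 54/6 = 9
te_C = (6 + 4·11 + 28)/6 = 78/6 = 13
te_D = (8 + 4·13 + 18)/6 = 78/6 = 13
te_E = (6 + 4·8 + 16)/6 = 54/6 = 9
te_F = (9 + 4·11 + 25)/6 = 78/6 = 13
te_G = (7 + 4·11 + 21)/6 = 72/6 = 12
te_H = (1 + 4·2 + 9)/6 = 18/6 = 3
te_I = (6 + 4·9 + 24)/6 = 66/6 = 11
te_J = (1 + 4·2 + 3)/6 = 12/6 = 2

Forward pass:
ES_A = 0; EF_A = 11
ES_B = 0; EF_B = 9
ES_C = 11; EF_C = 11+13 = 24
ES_D = max(EF_A=11, EF_B=9) = 11; EF_D = 11+13 = 24
ES_E = 24; EF_E = 24+9 = 33
ES_F = 9; EF_F = 9+13 = 22
ES_G = max(EF_A=11, EF_B=9) = 11; EF_G = 11+12 = 23
ES_H = max(EF_F=22, EF_G=23) = 23; EF_H = 23+3 = 26
ES_I = 11; EF_I = 11+11 = 22
ES_J = max(EF_B=9, EF_C=24, EF_E=33, EF_G=23, EF_H=26, EF_I=22) = 33; EF_J = 33+2 = 35
Expected project duration μ = 35 days. Critical path: A → D → E → J.

Backward pass:
LF_J = 35; LS_J = 35−2 = 33
LF_I = LS_J = 33; LS_I = 33−11 = 22
LF_H = LS_J = 33; LS_H = 33−3 = 30
LF_G = min(LS_H=30, LS_J=33) = 30; LS_G = 30−12 = 18
LF_F = LS_H = 30; LS_F = 30−13 = 17
LF_E = LS_J = 33; LS_E = 33−9 = 24
LF_D = LS_E = 24; LS_D = 24−13 = 11
LF_C = LS_J = 33; LS_C = 33−13 = 20
LF_B = min(LS_D=11, LS_F=17, LS_G=18, LS_J=33) = 11; LS_B = 11−9 = 2
LF_A = min(LS_C=20, LS_D=11, LS_G=18, LS_I=22) = 11; LS_A = 11−11 = 0
Slack_I = LS_I − ES_I = 22 − 11 = 11

11 days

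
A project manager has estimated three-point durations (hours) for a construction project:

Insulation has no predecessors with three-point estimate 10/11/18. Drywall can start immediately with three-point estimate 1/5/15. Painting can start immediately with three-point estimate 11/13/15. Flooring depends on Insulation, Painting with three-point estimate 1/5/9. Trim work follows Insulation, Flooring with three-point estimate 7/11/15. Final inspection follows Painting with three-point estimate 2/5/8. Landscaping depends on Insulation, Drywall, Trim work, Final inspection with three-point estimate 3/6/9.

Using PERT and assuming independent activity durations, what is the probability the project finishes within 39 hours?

te_Insulation = (10 + 4·11 + 18)/6 = 72/6 = 12; σ²_Insulation = ((18−10)/6)² = 1.778
te_Drywall = (1 + 4·5 + 15)/6 = 36/6 = 6; σ²_Drywall = ((15−1)/6)² = 5.444
te_Painting = (11 + 4·13 + 15)/6 = 78/6 = 13; σ²_Painting = ((15−11)/6)² = 0.444
te_Flooring = (1 + 4·5 + 9)/6 = 30/6 = 5; σ²_Flooring = ((9−1)/6)² = 1.778
te_Trim work = (7 + 4·11 + 15)/6 = 66/6 = 11; σ²_Trim work = ((15−7)/6)² = 1.778
te_Final inspection = (2 + 4·5 + 8)/6 = 30/6 = 5; σ²_Final inspection = ((8−2)/6)² = 1.000
te_Landscaping = (3 + 4·6 + 9)/6 = 36/6 = 6; σ²_Landscaping = ((9−3)/6)² = 1.000

Forward pass:
ES_Insulation = 0; EF_Insulation = 12
ES_Drywall = 0; EF_Drywall = 6
ES_Painting = 0; EF_Painting = 13
ES_Flooring = max(EF_Insulation=12, EF_Painting=13) = 13; EF_Flooring = 13+5 = 18
ES_Trim work = max(EF_Insulation=12, EF_Flooring=18) = 18; EF_Trim work = 18+11 = 29
ES_Final inspection = 13; EF_Final inspection = 13+5 = 18
ES_Landscaping = max(EF_Insulation=12, EF_Drywall=6, EF_Trim work=29, EF_Final inspection=18) = 29; EF_Landscaping = 29+6 = 35
Expected project duration μ = 35 hours. Critical path: Painting → Flooring → Trim work → Landscaping.

Variance along critical path = 0.444 + 1.778 + 1.778 + 1.000 = 5.000; σ = √5.000 = 2.236 hours.
Z = (39 − 35) / 2.236 = 1.789
P(T ≤ 39) = Φ(1.789) ≈ 0.963

0.963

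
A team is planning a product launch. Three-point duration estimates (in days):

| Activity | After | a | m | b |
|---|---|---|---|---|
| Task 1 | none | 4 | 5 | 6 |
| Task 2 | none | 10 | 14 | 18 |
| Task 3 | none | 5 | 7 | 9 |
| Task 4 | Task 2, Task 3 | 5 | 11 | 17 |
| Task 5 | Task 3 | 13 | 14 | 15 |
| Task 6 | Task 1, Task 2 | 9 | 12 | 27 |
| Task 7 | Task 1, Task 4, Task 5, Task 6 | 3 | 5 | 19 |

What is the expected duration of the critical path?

te_Task 1 = (4 + 4·5 + 6)/6 = 30/6 = 5
te_Task 2 = (10 + 4·14 + 18)/6 = 84/6 = 14
te_Task 3 = (5 + 4·7 + 9)/6 = 42/6 = 7
te_Task 4 = (5 + 4·11 + 17)/6 = 66/6 = 11
te_Task 5 = (13 + 4·14 + 15)/6 = 84/6 = 14
te_Task 6 = (9 + 4·12 + 27)/6 = 84/6 = 14
te_Task 7 = (3 + 4·5 + 19)/6 = 42/6 = 7

Forward pass:
ES_Task 1 = 0; EF_Task 1 = 5
ES_Task 2 = 0; EF_Task 2 = 14
ES_Task 3 = 0; EF_Task 3 = 7
ES_Task 4 = max(EF_Task 2=14, EF_Task 3=7) = 14; EF_Task 4 = 14+11 = 25
ES_Task 5 = 7; EF_Task 5 = 7+14 = 21
ES_Task 6 = max(EF_Task 1=5, EF_Task 2=14) = 14; EF_Task 6 = 14+14 = 28
ES_Task 7 = max(EF_Task 1=5, EF_Task 4=25, EF_Task 5=21, EF_Task 6=28) = 28; EF_Task 7 = 28+7 = 35
Expected project duration μ = 35 days. Critical path: Task 2 → Task 6 → Task 7.

35 days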